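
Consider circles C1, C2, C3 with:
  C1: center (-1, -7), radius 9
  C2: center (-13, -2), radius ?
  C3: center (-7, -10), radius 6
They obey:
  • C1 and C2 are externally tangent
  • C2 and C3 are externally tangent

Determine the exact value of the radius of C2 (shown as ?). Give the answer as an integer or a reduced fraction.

4

1. [ext C1·C2]  r_C2² + 18r_C2 − 88 = 0  ⇒  r_C2 = 4 (r>0 drops 1)
2. [ext C2·C3]  r_C2² + 12r_C2 − 64 = 0  ⇒  r_C2 = 4 (r>0 drops 1)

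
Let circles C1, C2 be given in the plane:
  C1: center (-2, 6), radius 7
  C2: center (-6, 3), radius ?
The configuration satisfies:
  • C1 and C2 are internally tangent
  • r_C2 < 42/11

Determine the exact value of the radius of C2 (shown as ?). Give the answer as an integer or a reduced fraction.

1. [int C1,C2]  r_C2² − 14r_C2 + 24 = 0  ⇒  r_C2 = 2 or 12
2. given r_C2 < 42/11: keep 2

2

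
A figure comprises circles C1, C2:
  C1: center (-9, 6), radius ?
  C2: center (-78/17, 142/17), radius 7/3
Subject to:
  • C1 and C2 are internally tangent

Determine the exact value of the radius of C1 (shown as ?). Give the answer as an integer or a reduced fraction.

22/3

1. [int C1,C2]  r_C1² − (14/3)r_C1 − 176/9 = 0  ⇒  r_C1 = 22/3 (r>0 drops 1)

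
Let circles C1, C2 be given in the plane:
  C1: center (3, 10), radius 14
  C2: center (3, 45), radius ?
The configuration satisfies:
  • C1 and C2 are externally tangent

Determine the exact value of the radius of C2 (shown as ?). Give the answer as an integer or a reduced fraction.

1. [ext C1·C2]  r_C2² + 28r_C2 − 1029 = 0  ⇒  r_C2 = 21 (r>0 drops 1)

21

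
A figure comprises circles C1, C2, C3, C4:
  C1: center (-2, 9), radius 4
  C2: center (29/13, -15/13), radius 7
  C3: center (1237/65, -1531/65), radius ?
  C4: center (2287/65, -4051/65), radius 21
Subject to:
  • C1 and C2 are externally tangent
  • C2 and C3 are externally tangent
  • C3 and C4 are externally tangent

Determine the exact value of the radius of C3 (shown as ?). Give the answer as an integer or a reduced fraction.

1. [ext C2·C3]  r_C3² + 14r_C3 − 735 = 0  ⇒  r_C3 = 21 (r>0 drops 1)
2. [ext C3·C4]  r_C3² + 42r_C3 − 1323 = 0  ⇒  r_C3 = 21 (r>0 drops 1)

21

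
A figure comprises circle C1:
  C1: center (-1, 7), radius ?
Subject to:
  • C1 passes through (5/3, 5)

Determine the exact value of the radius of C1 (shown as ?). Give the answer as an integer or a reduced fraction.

10/3

1. [C1∋P]  r_C1² − 100/9 = 0  ⇒  r_C1 = 10/3 (r>0 drops 1)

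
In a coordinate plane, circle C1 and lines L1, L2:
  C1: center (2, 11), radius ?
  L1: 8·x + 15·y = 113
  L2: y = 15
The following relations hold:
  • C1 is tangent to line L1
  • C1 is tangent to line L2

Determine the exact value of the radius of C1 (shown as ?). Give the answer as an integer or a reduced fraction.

1. [C1‖L1]  r_C1² − 16 = 0  ⇒  r_C1 = 4 (r>0 drops 1)
2. [C1‖L2]  r_C1² − 16 = 0  ⇒  r_C1 = 4 (r>0 drops 1)

4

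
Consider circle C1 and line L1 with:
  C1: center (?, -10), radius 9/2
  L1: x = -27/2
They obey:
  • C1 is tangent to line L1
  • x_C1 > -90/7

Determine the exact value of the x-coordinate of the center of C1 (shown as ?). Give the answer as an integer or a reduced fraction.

-9

1. [C1‖L1]  x_C1² + 27x_C1 + 162 = 0  ⇒  x_C1 = -18 or -9
2. given x_C1 > -90/7: keep -9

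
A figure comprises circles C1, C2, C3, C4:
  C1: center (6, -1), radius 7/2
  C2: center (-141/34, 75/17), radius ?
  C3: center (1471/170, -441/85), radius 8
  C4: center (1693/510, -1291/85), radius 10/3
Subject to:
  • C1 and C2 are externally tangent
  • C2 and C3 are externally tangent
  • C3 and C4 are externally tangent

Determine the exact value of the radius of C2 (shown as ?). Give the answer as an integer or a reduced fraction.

1. [ext C1·C2]  r_C2² + 7r_C2 − 120 = 0  ⇒  r_C2 = 8 (r>0 drops 1)
2. [ext C2·C3]  r_C2² + 16r_C2 − 192 = 0  ⇒  r_C2 = 8 (r>0 drops 1)

8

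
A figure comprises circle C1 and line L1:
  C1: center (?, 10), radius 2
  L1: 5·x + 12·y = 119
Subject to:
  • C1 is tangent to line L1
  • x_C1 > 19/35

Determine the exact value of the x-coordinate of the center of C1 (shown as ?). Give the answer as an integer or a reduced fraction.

5

1. [C1‖L1]  x_C1² + (2/5)x_C1 − 27 = 0  ⇒  x_C1 = -27/5 or 5
2. given x_C1 > 19/35: keep 5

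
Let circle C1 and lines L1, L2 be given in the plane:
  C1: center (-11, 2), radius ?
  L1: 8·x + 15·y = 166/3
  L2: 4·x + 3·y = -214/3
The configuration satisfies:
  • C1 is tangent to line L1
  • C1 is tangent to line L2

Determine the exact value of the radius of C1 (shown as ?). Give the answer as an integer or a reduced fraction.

1. [C1‖L1]  r_C1² − 400/9 = 0  ⇒  r_C1 = 20/3 (r>0 drops 1)
2. [C1‖L2]  r_C1² − 400/9 = 0  ⇒  r_C1 = 20/3 (r>0 drops 1)

20/3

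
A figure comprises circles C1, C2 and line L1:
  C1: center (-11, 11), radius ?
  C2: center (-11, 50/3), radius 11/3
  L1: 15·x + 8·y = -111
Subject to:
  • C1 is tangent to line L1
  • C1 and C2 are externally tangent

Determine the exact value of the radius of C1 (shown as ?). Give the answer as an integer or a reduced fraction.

2

1. [C1‖L1]  r_C1² − 4 = 0  ⇒  r_C1 = 2 (r>0 drops 1)
2. [ext C1·C2]  r_C1² + (22/3)r_C1 − 56/3 = 0  ⇒  r_C1 = 2 (r>0 drops 1)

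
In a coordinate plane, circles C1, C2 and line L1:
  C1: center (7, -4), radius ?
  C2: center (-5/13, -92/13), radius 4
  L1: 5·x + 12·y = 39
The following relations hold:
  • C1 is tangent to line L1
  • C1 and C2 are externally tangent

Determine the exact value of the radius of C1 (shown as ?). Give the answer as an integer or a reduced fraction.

4

1. [C1‖L1]  r_C1² − 16 = 0  ⇒  r_C1 = 4 (r>0 drops 1)
2. [ext C1·C2]  r_C1² + 8r_C1 − 48 = 0  ⇒  r_C1 = 4 (r>0 drops 1)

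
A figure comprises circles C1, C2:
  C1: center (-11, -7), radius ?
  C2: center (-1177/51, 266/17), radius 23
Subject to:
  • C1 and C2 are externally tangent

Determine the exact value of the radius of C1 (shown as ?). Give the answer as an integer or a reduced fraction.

8/3

1. [ext C1·C2]  r_C1² + 46r_C1 − 1168/9 = 0  ⇒  r_C1 = 8/3 (r>0 drops 1)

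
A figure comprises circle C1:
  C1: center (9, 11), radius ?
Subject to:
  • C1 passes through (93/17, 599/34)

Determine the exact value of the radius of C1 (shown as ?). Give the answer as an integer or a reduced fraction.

15/2

1. [C1∋P]  r_C1² − 225/4 = 0  ⇒  r_C1 = 15/2 (r>0 drops 1)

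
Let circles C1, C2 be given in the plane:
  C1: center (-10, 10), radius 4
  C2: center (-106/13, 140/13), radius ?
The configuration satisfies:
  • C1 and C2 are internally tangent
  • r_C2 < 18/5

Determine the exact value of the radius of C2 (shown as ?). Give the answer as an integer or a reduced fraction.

1. [int C1,C2]  r_C2² − 8r_C2 + 12 = 0  ⇒  r_C2 = 2 or 6
2. given r_C2 < 18/5: keep 2

2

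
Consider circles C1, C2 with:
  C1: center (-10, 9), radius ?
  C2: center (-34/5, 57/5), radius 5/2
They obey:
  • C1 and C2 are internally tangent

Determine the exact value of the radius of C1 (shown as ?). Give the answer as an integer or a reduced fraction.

1. [int C1,C2]  r_C1² − 5r_C1 − 39/4 = 0  ⇒  r_C1 = 13/2 (r>0 drops 1)

13/2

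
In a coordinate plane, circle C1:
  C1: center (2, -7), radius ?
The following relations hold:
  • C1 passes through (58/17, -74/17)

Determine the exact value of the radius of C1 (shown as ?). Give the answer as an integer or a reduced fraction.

3

1. [C1∋P]  r_C1² − 9 = 0  ⇒  r_C1 = 3 (r>0 drops 1)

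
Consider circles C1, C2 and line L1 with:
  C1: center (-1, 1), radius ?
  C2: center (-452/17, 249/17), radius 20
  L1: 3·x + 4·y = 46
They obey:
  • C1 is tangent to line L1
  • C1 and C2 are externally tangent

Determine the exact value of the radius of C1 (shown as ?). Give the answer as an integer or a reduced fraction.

1. [C1‖L1]  r_C1² − 81 = 0  ⇒  r_C1 = 9 (r>0 drops 1)
2. [ext C1·C2]  r_C1² + 40r_C1 − 441 = 0  ⇒  r_C1 = 9 (r>0 drops 1)

9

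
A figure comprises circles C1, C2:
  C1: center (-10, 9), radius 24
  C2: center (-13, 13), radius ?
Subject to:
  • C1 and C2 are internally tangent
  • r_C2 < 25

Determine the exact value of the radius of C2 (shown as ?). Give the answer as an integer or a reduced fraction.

19

1. [int C1,C2]  r_C2² − 48r_C2 + 551 = 0  ⇒  r_C2 = 19 or 29
2. given r_C2 < 25: keep 19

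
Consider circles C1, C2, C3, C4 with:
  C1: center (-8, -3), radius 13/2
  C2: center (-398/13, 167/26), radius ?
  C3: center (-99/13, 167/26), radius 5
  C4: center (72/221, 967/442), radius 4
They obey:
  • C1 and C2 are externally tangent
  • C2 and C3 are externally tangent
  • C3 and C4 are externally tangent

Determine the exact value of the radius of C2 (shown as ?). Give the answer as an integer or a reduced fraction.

18

1. [ext C1·C2]  r_C2² + 13r_C2 − 558 = 0  ⇒  r_C2 = 18 (r>0 drops 1)
2. [ext C2·C3]  r_C2² + 10r_C2 − 504 = 0  ⇒  r_C2 = 18 (r>0 drops 1)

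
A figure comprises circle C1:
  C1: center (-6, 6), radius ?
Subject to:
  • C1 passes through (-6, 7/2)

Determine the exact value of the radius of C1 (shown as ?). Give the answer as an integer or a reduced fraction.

1. [C1∋P]  r_C1² − 25/4 = 0  ⇒  r_C1 = 5/2 (r>0 drops 1)

5/2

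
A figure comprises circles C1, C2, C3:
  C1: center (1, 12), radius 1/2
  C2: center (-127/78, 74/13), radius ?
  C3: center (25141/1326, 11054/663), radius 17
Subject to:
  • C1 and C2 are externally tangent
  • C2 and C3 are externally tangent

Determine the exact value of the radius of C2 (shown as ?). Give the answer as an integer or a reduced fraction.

19/3

1. [ext C1·C2]  r_C2² + 1r_C2 − 418/9 = 0  ⇒  r_C2 = 19/3 (r>0 drops 1)
2. [ext C2·C3]  r_C2² + 34r_C2 − 2299/9 = 0  ⇒  r_C2 = 19/3 (r>0 drops 1)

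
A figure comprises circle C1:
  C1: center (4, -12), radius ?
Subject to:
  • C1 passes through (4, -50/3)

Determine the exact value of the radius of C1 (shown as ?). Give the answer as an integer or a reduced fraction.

14/3

1. [C1∋P]  r_C1² − 196/9 = 0  ⇒  r_C1 = 14/3 (r>0 drops 1)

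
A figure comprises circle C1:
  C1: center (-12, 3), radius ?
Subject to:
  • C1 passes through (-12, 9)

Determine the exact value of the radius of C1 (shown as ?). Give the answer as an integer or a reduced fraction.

6

1. [C1∋P]  r_C1² − 36 = 0  ⇒  r_C1 = 6 (r>0 drops 1)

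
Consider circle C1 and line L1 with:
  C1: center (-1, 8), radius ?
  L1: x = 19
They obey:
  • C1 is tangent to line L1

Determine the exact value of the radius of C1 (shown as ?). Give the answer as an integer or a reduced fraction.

20

1. [C1‖L1]  r_C1² − 400 = 0  ⇒  r_C1 = 20 (r>0 drops 1)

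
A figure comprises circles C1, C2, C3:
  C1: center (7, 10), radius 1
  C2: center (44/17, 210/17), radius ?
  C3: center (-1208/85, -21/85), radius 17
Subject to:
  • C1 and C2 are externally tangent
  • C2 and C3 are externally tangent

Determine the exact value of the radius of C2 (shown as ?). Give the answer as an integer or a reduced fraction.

1. [ext C1·C2]  r_C2² + 2r_C2 − 24 = 0  ⇒  r_C2 = 4 (r>0 drops 1)
2. [ext C2·C3]  r_C2² + 34r_C2 − 152 = 0  ⇒  r_C2 = 4 (r>0 drops 1)

4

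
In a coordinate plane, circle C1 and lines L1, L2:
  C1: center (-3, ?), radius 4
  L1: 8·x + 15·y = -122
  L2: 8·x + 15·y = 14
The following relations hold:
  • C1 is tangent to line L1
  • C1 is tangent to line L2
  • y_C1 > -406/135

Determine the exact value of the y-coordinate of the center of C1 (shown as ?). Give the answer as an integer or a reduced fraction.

-2

1. [C1‖L1]  y_C1² + (196/15)y_C1 + 332/15 = 0  ⇒  y_C1 = -166/15 or -2
2. [C1‖L2]  y_C1² − (76/15)y_C1 − 212/15 = 0  ⇒  y_C1 = -2 or 106/15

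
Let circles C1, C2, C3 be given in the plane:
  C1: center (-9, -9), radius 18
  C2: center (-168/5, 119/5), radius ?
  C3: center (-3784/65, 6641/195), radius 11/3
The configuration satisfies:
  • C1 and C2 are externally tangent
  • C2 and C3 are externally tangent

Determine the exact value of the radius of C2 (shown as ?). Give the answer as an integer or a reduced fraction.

23

1. [ext C1·C2]  r_C2² + 36r_C2 − 1357 = 0  ⇒  r_C2 = 23 (r>0 drops 1)
2. [ext C2·C3]  r_C2² + (22/3)r_C2 − 2093/3 = 0  ⇒  r_C2 = 23 (r>0 drops 1)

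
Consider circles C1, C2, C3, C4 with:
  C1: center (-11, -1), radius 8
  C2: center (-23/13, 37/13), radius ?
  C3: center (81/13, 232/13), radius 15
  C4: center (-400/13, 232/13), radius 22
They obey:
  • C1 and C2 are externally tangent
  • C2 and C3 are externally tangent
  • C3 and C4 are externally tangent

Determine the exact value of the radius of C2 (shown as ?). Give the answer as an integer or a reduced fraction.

2

1. [ext C1·C2]  r_C2² + 16r_C2 − 36 = 0  ⇒  r_C2 = 2 (r>0 drops 1)
2. [ext C2·C3]  r_C2² + 30r_C2 − 64 = 0  ⇒  r_C2 = 2 (r>0 drops 1)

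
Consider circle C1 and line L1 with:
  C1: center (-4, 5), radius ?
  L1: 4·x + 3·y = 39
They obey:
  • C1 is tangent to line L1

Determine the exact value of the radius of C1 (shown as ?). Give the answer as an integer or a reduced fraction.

8

1. [C1‖L1]  r_C1² − 64 = 0  ⇒  r_C1 = 8 (r>0 drops 1)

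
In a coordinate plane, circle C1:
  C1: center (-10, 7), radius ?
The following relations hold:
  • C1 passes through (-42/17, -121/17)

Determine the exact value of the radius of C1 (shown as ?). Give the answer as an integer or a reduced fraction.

1. [C1∋P]  r_C1² − 256 = 0  ⇒  r_C1 = 16 (r>0 drops 1)

16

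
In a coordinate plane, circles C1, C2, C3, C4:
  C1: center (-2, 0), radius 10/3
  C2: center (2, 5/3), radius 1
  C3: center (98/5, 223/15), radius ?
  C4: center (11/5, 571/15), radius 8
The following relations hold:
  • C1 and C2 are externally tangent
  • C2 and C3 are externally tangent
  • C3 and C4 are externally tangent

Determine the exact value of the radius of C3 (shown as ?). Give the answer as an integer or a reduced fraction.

21

1. [ext C2·C3]  r_C3² + 2r_C3 − 483 = 0  ⇒  r_C3 = 21 (r>0 drops 1)
2. [ext C3·C4]  r_C3² + 16r_C3 − 777 = 0  ⇒  r_C3 = 21 (r>0 drops 1)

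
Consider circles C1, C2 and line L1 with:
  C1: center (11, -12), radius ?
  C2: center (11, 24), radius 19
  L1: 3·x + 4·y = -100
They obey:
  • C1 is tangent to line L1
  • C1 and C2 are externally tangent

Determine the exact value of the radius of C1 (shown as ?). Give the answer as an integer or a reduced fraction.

17

1. [C1‖L1]  r_C1² − 289 = 0  ⇒  r_C1 = 17 (r>0 drops 1)
2. [ext C1·C2]  r_C1² + 38r_C1 − 935 = 0  ⇒  r_C1 = 17 (r>0 drops 1)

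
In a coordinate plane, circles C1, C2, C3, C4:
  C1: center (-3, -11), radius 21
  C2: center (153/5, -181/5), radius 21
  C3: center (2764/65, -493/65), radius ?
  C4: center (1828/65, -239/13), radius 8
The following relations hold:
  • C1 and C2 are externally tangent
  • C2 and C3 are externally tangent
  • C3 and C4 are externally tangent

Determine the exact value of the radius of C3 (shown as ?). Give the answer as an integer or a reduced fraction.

10

1. [ext C2·C3]  r_C3² + 42r_C3 − 520 = 0  ⇒  r_C3 = 10 (r>0 drops 1)
2. [ext C3·C4]  r_C3² + 16r_C3 − 260 = 0  ⇒  r_C3 = 10 (r>0 drops 1)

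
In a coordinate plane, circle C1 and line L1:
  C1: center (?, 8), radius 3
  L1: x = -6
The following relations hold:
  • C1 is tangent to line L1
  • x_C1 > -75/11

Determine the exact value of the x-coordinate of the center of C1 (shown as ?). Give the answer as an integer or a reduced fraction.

1. [C1‖L1]  x_C1² + 12x_C1 + 27 = 0  ⇒  x_C1 = -9 or -3
2. given x_C1 > -75/11: keep -3

-3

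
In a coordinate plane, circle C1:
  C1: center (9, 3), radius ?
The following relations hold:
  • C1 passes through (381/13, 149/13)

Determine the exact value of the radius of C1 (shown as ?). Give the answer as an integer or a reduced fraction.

1. [C1∋P]  r_C1² − 484 = 0  ⇒  r_C1 = 22 (r>0 drops 1)

22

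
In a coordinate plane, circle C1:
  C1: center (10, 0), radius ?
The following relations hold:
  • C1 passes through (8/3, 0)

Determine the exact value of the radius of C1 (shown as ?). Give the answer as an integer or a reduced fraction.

22/3

1. [C1∋P]  r_C1² − 484/9 = 0  ⇒  r_C1 = 22/3 (r>0 drops 1)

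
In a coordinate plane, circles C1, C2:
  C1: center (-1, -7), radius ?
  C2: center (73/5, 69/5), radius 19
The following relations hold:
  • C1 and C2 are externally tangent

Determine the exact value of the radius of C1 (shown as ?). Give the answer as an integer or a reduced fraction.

7

1. [ext C1·C2]  r_C1² + 38r_C1 − 315 = 0  ⇒  r_C1 = 7 (r>0 drops 1)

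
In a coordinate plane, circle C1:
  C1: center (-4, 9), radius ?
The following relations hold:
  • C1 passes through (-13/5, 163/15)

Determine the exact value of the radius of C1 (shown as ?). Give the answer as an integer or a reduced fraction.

1. [C1∋P]  r_C1² − 49/9 = 0  ⇒  r_C1 = 7/3 (r>0 drops 1)

7/3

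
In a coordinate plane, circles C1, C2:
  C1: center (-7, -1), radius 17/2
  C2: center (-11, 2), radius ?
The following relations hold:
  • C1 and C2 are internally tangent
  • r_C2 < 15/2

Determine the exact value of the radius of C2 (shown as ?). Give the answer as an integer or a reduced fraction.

1. [int C1,C2]  r_C2² − 17r_C2 + 189/4 = 0  ⇒  r_C2 = 7/2 or 27/2
2. given r_C2 < 15/2: keep 7/2

7/2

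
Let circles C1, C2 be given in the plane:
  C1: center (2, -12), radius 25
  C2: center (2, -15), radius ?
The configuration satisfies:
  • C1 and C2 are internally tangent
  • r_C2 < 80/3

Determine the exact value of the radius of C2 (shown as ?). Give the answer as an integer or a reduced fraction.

22

1. [int C1,C2]  r_C2² − 50r_C2 + 616 = 0  ⇒  r_C2 = 22 or 28
2. given r_C2 < 80/3: keep 22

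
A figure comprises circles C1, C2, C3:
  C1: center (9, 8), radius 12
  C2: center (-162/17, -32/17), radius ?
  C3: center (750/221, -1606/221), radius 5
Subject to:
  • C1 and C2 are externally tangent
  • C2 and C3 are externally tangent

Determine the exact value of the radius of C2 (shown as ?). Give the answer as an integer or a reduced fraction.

9

1. [ext C1·C2]  r_C2² + 24r_C2 − 297 = 0  ⇒  r_C2 = 9 (r>0 drops 1)
2. [ext C2·C3]  r_C2² + 10r_C2 − 171 = 0  ⇒  r_C2 = 9 (r>0 drops 1)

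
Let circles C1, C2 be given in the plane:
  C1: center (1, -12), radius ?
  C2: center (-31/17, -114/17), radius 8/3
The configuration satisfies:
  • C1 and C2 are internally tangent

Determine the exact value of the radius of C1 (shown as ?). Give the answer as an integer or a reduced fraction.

1. [int C1,C2]  r_C1² − (16/3)r_C1 − 260/9 = 0  ⇒  r_C1 = 26/3 (r>0 drops 1)

26/3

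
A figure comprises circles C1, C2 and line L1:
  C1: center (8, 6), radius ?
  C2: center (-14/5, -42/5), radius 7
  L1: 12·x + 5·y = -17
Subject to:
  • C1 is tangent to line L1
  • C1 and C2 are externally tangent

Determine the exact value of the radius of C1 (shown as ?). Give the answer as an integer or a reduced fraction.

11

1. [C1‖L1]  r_C1² − 121 = 0  ⇒  r_C1 = 11 (r>0 drops 1)
2. [ext C1·C2]  r_C1² + 14r_C1 − 275 = 0  ⇒  r_C1 = 11 (r>0 drops 1)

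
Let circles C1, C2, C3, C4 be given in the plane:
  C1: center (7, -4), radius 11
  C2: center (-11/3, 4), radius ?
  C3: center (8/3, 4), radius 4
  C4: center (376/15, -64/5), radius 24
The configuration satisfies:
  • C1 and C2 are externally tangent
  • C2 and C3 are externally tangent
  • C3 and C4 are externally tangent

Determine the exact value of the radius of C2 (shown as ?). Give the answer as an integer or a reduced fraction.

7/3

1. [ext C1·C2]  r_C2² + 22r_C2 − 511/9 = 0  ⇒  r_C2 = 7/3 (r>0 drops 1)
2. [ext C2·C3]  r_C2² + 8r_C2 − 217/9 = 0  ⇒  r_C2 = 7/3 (r>0 drops 1)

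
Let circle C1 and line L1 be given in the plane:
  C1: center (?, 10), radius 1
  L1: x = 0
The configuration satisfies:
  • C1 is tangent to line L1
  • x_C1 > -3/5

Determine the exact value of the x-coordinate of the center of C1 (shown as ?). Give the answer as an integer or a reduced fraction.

1. [C1‖L1]  x_C1² − 1 = 0  ⇒  x_C1 = -1 or 1
2. given x_C1 > -3/5: keep 1

1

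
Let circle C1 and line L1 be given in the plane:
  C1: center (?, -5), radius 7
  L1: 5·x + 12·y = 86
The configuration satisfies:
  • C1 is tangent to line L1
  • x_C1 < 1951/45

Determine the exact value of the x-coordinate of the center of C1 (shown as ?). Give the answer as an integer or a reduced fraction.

1. [C1‖L1]  x_C1² − (292/5)x_C1 + 2607/5 = 0  ⇒  x_C1 = 11 or 237/5
2. given x_C1 < 1951/45: keep 11

11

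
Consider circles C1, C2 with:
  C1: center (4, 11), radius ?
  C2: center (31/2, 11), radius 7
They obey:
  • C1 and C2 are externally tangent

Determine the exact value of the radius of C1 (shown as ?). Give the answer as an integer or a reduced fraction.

1. [ext C1·C2]  r_C1² + 14r_C1 − 333/4 = 0  ⇒  r_C1 = 9/2 (r>0 drops 1)

9/2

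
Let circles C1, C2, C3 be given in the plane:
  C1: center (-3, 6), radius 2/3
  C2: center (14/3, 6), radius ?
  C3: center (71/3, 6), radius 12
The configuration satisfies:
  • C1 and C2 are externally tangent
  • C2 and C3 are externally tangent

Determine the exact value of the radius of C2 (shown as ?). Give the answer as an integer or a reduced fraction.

7

1. [ext C1·C2]  r_C2² + (4/3)r_C2 − 175/3 = 0  ⇒  r_C2 = 7 (r>0 drops 1)
2. [ext C2·C3]  r_C2² + 24r_C2 − 217 = 0  ⇒  r_C2 = 7 (r>0 drops 1)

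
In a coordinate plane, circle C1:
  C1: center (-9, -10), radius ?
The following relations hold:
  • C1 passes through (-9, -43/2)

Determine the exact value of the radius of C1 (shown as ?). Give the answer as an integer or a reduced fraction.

23/2

1. [C1∋P]  r_C1² − 529/4 = 0  ⇒  r_C1 = 23/2 (r>0 drops 1)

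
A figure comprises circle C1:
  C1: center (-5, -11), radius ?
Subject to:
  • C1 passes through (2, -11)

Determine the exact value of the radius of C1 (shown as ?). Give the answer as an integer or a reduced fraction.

1. [C1∋P]  r_C1² − 49 = 0  ⇒  r_C1 = 7 (r>0 drops 1)

7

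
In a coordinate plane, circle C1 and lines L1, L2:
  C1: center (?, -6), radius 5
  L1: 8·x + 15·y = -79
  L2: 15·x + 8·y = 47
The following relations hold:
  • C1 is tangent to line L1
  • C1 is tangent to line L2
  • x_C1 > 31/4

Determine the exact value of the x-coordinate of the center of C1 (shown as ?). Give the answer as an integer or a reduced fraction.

12

1. [C1‖L1]  x_C1² − (11/4)x_C1 − 111 = 0  ⇒  x_C1 = -37/4 or 12
2. [C1‖L2]  x_C1² − (38/3)x_C1 + 8 = 0  ⇒  x_C1 = 2/3 or 12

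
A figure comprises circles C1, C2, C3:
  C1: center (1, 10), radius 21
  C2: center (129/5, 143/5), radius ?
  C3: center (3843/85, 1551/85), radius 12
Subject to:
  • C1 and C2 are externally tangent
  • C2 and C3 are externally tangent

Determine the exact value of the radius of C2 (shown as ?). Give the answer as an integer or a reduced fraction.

1. [ext C1·C2]  r_C2² + 42r_C2 − 520 = 0  ⇒  r_C2 = 10 (r>0 drops 1)
2. [ext C2·C3]  r_C2² + 24r_C2 − 340 = 0  ⇒  r_C2 = 10 (r>0 drops 1)

10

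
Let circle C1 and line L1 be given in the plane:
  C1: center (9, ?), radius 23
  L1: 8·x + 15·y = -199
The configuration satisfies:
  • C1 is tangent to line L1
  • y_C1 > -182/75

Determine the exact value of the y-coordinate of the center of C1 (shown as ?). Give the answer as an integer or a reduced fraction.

8

1. [C1‖L1]  y_C1² + (542/15)y_C1 − 5296/15 = 0  ⇒  y_C1 = -662/15 or 8
2. given y_C1 > -182/75: keep 8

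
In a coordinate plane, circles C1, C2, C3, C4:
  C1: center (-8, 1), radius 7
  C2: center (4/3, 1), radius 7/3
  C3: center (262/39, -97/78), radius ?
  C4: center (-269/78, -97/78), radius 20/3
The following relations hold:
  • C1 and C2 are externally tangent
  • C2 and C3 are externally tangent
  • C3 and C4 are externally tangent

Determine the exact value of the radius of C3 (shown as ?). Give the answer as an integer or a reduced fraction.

1. [ext C2·C3]  r_C3² + (14/3)r_C3 − 343/12 = 0  ⇒  r_C3 = 7/2 (r>0 drops 1)
2. [ext C3·C4]  r_C3² + (40/3)r_C3 − 707/12 = 0  ⇒  r_C3 = 7/2 (r>0 drops 1)

7/2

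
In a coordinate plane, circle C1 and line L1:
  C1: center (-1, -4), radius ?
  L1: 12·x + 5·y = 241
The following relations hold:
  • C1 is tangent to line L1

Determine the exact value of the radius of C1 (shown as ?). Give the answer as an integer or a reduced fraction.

21

1. [C1‖L1]  r_C1² − 441 = 0  ⇒  r_C1 = 21 (r>0 drops 1)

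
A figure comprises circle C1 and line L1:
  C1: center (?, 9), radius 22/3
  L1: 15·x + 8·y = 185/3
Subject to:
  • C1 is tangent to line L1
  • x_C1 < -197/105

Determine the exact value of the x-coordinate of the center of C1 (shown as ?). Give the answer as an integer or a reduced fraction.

-9

1. [C1‖L1]  x_C1² + (62/45)x_C1 − 343/5 = 0  ⇒  x_C1 = -9 or 343/45
2. given x_C1 < -197/105: keep -9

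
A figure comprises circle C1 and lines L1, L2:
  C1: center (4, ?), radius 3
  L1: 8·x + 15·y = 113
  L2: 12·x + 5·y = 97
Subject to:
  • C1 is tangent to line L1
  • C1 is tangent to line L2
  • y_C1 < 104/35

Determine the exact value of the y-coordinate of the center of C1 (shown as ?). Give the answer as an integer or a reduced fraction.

2

1. [C1‖L1]  y_C1² − (54/5)y_C1 + 88/5 = 0  ⇒  y_C1 = 2 or 44/5
2. [C1‖L2]  y_C1² − (98/5)y_C1 + 176/5 = 0  ⇒  y_C1 = 2 or 88/5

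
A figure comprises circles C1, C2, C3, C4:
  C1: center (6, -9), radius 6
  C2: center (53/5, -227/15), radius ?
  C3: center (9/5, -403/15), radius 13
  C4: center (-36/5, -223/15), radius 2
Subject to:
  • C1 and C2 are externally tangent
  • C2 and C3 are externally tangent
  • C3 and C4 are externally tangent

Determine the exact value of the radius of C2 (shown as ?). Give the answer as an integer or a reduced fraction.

5/3

1. [ext C1·C2]  r_C2² + 12r_C2 − 205/9 = 0  ⇒  r_C2 = 5/3 (r>0 drops 1)
2. [ext C2·C3]  r_C2² + 26r_C2 − 415/9 = 0  ⇒  r_C2 = 5/3 (r>0 drops 1)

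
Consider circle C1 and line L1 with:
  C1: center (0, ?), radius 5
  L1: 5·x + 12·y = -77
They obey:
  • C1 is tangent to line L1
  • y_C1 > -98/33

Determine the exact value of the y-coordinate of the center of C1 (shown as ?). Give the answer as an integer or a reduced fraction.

1. [C1‖L1]  y_C1² + (77/6)y_C1 + 71/6 = 0  ⇒  y_C1 = -71/6 or -1
2. given y_C1 > -98/33: keep -1

-1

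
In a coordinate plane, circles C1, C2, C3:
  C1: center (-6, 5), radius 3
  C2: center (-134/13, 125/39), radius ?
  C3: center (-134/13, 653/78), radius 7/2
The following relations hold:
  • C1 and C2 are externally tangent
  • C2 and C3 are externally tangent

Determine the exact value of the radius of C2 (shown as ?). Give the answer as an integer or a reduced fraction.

5/3

1. [ext C1·C2]  r_C2² + 6r_C2 − 115/9 = 0  ⇒  r_C2 = 5/3 (r>0 drops 1)
2. [ext C2·C3]  r_C2² + 7r_C2 − 130/9 = 0  ⇒  r_C2 = 5/3 (r>0 drops 1)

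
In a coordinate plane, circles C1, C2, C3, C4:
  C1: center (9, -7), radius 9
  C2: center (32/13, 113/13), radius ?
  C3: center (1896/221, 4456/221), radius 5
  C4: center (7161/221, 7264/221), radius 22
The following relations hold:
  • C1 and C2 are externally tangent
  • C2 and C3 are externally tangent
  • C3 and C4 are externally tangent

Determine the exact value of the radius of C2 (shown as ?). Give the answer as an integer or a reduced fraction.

1. [ext C1·C2]  r_C2² + 18r_C2 − 208 = 0  ⇒  r_C2 = 8 (r>0 drops 1)
2. [ext C2·C3]  r_C2² + 10r_C2 − 144 = 0  ⇒  r_C2 = 8 (r>0 drops 1)

8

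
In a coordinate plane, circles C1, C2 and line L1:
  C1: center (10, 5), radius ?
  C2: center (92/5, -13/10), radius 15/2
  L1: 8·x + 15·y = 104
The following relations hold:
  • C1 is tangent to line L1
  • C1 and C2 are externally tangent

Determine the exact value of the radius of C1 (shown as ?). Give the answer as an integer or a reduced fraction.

1. [C1‖L1]  r_C1² − 9 = 0  ⇒  r_C1 = 3 (r>0 drops 1)
2. [ext C1·C2]  r_C1² + 15r_C1 − 54 = 0  ⇒  r_C1 = 3 (r>0 drops 1)

3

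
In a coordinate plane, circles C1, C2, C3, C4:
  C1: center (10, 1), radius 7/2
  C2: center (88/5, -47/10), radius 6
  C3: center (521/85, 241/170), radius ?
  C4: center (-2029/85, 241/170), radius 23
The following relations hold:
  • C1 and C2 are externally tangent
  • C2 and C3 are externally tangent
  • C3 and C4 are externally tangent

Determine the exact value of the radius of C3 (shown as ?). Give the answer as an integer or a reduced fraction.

1. [ext C2·C3]  r_C3² + 12r_C3 − 133 = 0  ⇒  r_C3 = 7 (r>0 drops 1)
2. [ext C3·C4]  r_C3² + 46r_C3 − 371 = 0  ⇒  r_C3 = 7 (r>0 drops 1)

7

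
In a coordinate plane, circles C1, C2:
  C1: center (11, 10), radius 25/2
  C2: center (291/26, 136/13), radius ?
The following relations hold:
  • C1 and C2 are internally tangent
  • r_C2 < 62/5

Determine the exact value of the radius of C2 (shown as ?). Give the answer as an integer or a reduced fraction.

12

1. [int C1,C2]  r_C2² − 25r_C2 + 156 = 0  ⇒  r_C2 = 12 or 13
2. given r_C2 < 62/5: keep 12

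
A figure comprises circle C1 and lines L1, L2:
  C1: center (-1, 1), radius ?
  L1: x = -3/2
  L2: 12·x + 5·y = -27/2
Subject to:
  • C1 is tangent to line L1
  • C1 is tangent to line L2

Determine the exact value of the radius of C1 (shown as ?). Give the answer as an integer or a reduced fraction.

1/2

1. [C1‖L1]  r_C1² − 1/4 = 0  ⇒  r_C1 = 1/2 (r>0 drops 1)
2. [C1‖L2]  r_C1² − 1/4 = 0  ⇒  r_C1 = 1/2 (r>0 drops 1)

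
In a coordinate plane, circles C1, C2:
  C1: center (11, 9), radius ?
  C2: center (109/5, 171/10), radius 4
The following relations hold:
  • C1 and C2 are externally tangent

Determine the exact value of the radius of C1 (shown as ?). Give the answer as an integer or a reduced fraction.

1. [ext C1·C2]  r_C1² + 8r_C1 − 665/4 = 0  ⇒  r_C1 = 19/2 (r>0 drops 1)

19/2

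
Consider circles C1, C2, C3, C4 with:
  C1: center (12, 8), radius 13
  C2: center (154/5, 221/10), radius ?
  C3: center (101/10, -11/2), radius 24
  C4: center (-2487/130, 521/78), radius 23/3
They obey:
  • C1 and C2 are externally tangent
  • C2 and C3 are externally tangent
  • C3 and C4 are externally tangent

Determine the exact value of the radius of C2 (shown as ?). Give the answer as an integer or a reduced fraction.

21/2

1. [ext C1·C2]  r_C2² + 26r_C2 − 1533/4 = 0  ⇒  r_C2 = 21/2 (r>0 drops 1)
2. [ext C2·C3]  r_C2² + 48r_C2 − 2457/4 = 0  ⇒  r_C2 = 21/2 (r>0 drops 1)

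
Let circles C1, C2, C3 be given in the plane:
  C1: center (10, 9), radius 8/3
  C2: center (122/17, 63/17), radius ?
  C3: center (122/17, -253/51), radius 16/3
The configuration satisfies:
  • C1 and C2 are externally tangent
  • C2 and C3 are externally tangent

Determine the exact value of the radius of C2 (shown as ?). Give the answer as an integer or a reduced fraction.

1. [ext C1·C2]  r_C2² + (16/3)r_C2 − 260/9 = 0  ⇒  r_C2 = 10/3 (r>0 drops 1)
2. [ext C2·C3]  r_C2² + (32/3)r_C2 − 140/3 = 0  ⇒  r_C2 = 10/3 (r>0 drops 1)

10/3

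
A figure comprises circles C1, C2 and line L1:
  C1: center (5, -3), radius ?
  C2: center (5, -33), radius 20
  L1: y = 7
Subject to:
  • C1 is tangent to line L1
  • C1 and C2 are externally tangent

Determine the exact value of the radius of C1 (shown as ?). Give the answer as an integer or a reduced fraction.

10

1. [C1‖L1]  r_C1² − 100 = 0  ⇒  r_C1 = 10 (r>0 drops 1)
2. [ext C1·C2]  r_C1² + 40r_C1 − 500 = 0  ⇒  r_C1 = 10 (r>0 drops 1)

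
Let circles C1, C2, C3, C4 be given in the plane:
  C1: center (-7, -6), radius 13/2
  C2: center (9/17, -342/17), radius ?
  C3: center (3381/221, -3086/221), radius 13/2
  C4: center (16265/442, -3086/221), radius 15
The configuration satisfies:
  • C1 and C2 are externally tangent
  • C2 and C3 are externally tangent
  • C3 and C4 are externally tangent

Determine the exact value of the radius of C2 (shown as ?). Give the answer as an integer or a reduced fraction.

1. [ext C1·C2]  r_C2² + 13r_C2 − 855/4 = 0  ⇒  r_C2 = 19/2 (r>0 drops 1)
2. [ext C2·C3]  r_C2² + 13r_C2 − 855/4 = 0  ⇒  r_C2 = 19/2 (r>0 drops 1)

19/2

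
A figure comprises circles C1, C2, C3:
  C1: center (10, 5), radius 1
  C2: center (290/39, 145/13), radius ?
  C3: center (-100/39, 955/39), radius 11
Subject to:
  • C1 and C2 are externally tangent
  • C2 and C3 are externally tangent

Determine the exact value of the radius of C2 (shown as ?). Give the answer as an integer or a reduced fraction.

1. [ext C1·C2]  r_C2² + 2r_C2 − 391/9 = 0  ⇒  r_C2 = 17/3 (r>0 drops 1)
2. [ext C2·C3]  r_C2² + 22r_C2 − 1411/9 = 0  ⇒  r_C2 = 17/3 (r>0 drops 1)

17/3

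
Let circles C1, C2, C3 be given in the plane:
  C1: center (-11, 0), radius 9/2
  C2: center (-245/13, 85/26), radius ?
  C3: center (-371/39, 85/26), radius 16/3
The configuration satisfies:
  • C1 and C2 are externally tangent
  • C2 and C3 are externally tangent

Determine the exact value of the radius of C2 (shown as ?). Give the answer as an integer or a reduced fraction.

4

1. [ext C1·C2]  r_C2² + 9r_C2 − 52 = 0  ⇒  r_C2 = 4 (r>0 drops 1)
2. [ext C2·C3]  r_C2² + (32/3)r_C2 − 176/3 = 0  ⇒  r_C2 = 4 (r>0 drops 1)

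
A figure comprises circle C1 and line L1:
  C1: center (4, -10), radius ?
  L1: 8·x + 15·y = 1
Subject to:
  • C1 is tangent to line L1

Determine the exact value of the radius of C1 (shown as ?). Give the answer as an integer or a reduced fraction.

1. [C1‖L1]  r_C1² − 49 = 0  ⇒  r_C1 = 7 (r>0 drops 1)

7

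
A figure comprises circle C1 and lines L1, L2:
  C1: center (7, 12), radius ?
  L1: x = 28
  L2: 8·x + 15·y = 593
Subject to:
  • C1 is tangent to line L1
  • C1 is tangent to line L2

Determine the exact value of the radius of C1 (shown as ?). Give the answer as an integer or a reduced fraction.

21

1. [C1‖L1]  r_C1² − 441 = 0  ⇒  r_C1 = 21 (r>0 drops 1)
2. [C1‖L2]  r_C1² − 441 = 0  ⇒  r_C1 = 21 (r>0 drops 1)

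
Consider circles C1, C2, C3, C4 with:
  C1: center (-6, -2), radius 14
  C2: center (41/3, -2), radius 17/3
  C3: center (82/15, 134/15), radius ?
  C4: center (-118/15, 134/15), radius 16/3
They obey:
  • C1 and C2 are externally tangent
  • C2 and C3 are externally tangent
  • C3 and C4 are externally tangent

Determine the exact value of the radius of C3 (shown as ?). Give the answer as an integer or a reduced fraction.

1. [ext C2·C3]  r_C3² + (34/3)r_C3 − 464/3 = 0  ⇒  r_C3 = 8 (r>0 drops 1)
2. [ext C3·C4]  r_C3² + (32/3)r_C3 − 448/3 = 0  ⇒  r_C3 = 8 (r>0 drops 1)

8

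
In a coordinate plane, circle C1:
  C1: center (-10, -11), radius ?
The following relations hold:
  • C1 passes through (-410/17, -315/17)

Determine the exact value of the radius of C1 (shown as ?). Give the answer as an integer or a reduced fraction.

16

1. [C1∋P]  r_C1² − 256 = 0  ⇒  r_C1 = 16 (r>0 drops 1)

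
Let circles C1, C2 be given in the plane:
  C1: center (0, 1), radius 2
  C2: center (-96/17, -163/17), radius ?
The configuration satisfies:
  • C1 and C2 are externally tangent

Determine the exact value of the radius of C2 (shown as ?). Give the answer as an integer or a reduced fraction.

10

1. [ext C1·C2]  r_C2² + 4r_C2 − 140 = 0  ⇒  r_C2 = 10 (r>0 drops 1)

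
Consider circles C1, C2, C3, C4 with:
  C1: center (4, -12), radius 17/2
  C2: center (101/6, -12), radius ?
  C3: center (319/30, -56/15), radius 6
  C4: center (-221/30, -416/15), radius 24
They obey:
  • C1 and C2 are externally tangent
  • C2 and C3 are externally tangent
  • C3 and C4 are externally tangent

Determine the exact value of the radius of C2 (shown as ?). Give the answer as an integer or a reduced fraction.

1. [ext C1·C2]  r_C2² + 17r_C2 − 832/9 = 0  ⇒  r_C2 = 13/3 (r>0 drops 1)
2. [ext C2·C3]  r_C2² + 12r_C2 − 637/9 = 0  ⇒  r_C2 = 13/3 (r>0 drops 1)

13/3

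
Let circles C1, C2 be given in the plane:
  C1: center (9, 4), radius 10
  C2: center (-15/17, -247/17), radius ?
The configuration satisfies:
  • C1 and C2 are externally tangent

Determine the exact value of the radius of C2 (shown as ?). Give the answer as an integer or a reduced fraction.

1. [ext C1·C2]  r_C2² + 20r_C2 − 341 = 0  ⇒  r_C2 = 11 (r>0 drops 1)

11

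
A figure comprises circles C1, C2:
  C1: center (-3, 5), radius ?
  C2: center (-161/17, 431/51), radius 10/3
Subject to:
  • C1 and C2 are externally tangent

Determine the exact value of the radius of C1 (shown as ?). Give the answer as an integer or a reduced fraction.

4

1. [ext C1·C2]  r_C1² + (20/3)r_C1 − 128/3 = 0  ⇒  r_C1 = 4 (r>0 drops 1)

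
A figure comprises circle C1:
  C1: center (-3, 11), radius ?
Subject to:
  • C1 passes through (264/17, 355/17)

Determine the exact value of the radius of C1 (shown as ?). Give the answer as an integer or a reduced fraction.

1. [C1∋P]  r_C1² − 441 = 0  ⇒  r_C1 = 21 (r>0 drops 1)

21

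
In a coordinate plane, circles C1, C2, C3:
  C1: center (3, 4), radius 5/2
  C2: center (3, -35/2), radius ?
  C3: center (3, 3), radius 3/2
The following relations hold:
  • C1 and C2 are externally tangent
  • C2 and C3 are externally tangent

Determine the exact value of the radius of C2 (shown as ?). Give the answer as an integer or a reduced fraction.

19

1. [ext C1·C2]  r_C2² + 5r_C2 − 456 = 0  ⇒  r_C2 = 19 (r>0 drops 1)
2. [ext C2·C3]  r_C2² + 3r_C2 − 418 = 0  ⇒  r_C2 = 19 (r>0 drops 1)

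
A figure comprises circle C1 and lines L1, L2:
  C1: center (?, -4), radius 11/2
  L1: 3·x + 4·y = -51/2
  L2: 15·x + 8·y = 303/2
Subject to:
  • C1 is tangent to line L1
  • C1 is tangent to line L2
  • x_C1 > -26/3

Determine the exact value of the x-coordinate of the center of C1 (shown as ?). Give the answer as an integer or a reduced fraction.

1. [C1‖L1]  x_C1² + (19/3)x_C1 − 74 = 0  ⇒  x_C1 = -37/3 or 6
2. [C1‖L2]  x_C1² − (367/15)x_C1 + 554/5 = 0  ⇒  x_C1 = 6 or 277/15

6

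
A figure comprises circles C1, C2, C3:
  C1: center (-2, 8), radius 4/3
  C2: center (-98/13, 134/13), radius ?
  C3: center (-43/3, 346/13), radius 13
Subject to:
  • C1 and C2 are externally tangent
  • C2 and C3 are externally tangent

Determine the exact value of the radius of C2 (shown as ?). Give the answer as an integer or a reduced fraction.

1. [ext C1·C2]  r_C2² + (8/3)r_C2 − 308/9 = 0  ⇒  r_C2 = 14/3 (r>0 drops 1)
2. [ext C2·C3]  r_C2² + 26r_C2 − 1288/9 = 0  ⇒  r_C2 = 14/3 (r>0 drops 1)

14/3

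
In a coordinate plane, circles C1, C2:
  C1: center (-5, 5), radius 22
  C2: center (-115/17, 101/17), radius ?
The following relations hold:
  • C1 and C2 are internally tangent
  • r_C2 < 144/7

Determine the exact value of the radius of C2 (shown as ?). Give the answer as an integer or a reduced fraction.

20

1. [int C1,C2]  r_C2² − 44r_C2 + 480 = 0  ⇒  r_C2 = 20 or 24
2. given r_C2 < 144/7: keep 20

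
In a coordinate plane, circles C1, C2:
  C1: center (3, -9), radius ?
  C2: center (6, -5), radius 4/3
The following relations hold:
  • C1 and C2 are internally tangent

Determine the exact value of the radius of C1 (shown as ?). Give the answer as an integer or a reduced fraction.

1. [int C1,C2]  r_C1² − (8/3)r_C1 − 209/9 = 0  ⇒  r_C1 = 19/3 (r>0 drops 1)

19/3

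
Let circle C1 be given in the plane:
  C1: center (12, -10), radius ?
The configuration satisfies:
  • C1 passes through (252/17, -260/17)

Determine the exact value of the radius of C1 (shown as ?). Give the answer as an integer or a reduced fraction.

6

1. [C1∋P]  r_C1² − 36 = 0  ⇒  r_C1 = 6 (r>0 drops 1)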